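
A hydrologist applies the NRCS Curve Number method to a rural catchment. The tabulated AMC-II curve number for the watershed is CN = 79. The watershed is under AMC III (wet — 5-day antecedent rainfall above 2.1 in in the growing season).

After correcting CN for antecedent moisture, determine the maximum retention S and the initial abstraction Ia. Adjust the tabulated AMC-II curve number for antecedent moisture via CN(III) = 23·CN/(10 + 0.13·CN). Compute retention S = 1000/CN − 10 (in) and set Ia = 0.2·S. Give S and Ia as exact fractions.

S = 2100/1817 in ≈ 1.156 in; Ia = 420/1817 in ≈ 0.231 in

Wet (AMC III): CN(III) = 23·79/(10 + 0.13·79) = 1817/(2027/100) = 181700/2027 ≈ 89.640
Max retention: S = 1000/(181700/2027) − 10 = 2100/1817 in (≈ 1.156 in)
Initial abstraction Ia = S/5 = (2100/1817)/5 = 420/1817 ≈ 0.231 in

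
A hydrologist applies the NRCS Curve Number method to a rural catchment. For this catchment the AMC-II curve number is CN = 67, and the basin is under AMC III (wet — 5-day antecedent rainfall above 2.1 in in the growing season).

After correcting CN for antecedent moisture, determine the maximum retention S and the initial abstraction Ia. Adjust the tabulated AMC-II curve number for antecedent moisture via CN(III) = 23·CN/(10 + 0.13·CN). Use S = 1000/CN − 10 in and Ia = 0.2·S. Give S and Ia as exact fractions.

S = 3300/1541 in ≈ 2.141 in; Ia = 660/1541 in ≈ 0.428 in

CN(III) from CN(II)=67: (23·67)/(10 + 0.13·67) = 154100/1871 ≈ 82.362
Retention S: 1000/CN − 10 with CN=82.362 → S = 3300/1541 ≈ 2.141 in
Initial abstraction Ia = S/5 = (3300/1541)/5 = 660/1541 ≈ 0.428 in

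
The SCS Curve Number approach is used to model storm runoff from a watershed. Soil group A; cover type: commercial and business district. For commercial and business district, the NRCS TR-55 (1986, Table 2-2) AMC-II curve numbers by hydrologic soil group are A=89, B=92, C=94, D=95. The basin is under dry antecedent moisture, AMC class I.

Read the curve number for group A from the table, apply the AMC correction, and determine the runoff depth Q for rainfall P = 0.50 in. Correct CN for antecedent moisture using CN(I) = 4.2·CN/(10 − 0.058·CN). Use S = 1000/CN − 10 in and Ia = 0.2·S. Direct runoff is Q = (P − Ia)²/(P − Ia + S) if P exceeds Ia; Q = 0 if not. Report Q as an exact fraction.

NRCS table: commercial and business district, soil group A → CN(II) = 89
CN(I) from CN(II)=89: (4.2·89)/(10 − 0.058·89) = 186900/2419 ≈ 77.263
Max retention: S = 1000/(186900/2419) − 10 = 5500/1869 in (≈ 2.943 in)
Initial abstraction Ia = S/5 = (5500/1869)/5 = 1100/1869 ≈ 0.589 in
P = 0.500 ≤ Ia = 0.589 in: entire storm abstracted, Q = 0.

Q = 0 in ≈ 0.000 in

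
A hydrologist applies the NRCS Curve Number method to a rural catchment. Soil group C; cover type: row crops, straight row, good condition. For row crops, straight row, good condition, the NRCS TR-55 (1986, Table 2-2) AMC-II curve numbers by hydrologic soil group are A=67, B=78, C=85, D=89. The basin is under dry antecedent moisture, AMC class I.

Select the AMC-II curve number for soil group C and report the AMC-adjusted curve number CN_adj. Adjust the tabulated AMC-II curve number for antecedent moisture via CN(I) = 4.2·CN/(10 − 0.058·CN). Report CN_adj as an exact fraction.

CN_adj = 11900/169 ≈ 70.414

NRCS table: row crops, straight row, good condition, soil group C → CN(II) = 85
CN(I) from CN(II)=85: (4.2·85)/(10 − 0.058·85) = 11900/169 ≈ 70.414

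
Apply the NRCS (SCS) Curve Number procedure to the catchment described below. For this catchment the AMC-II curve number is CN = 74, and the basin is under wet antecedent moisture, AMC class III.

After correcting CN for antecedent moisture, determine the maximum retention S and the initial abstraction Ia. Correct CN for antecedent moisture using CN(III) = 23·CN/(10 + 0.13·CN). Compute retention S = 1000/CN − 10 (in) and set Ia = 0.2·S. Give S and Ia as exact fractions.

Adjust CN=74 to AMC III: 23·74/(10 + 0.13·74) → 1702 ÷ (981/50) = 85100/981 ≈ 86.748
Retention S: 1000/CN − 10 with CN=86.748 → S = 1300/851 ≈ 1.528 in
Ia = 0.2·(1300/851) = 260/851 in ≈ 0.306 in

S = 1300/851 in ≈ 1.528 in; Ia = 260/851 in ≈ 0.306 in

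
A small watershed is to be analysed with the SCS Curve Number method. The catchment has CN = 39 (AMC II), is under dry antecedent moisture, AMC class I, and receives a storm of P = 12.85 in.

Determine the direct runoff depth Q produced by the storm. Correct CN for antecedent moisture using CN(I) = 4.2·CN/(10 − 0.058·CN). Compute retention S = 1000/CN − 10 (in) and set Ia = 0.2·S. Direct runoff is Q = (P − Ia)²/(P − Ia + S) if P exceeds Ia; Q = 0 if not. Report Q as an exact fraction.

Q = 7829241289/11441151540 in ≈ 0.684 in

Adjust CN=39 to AMC I: 4.2·39/(10 − 0.058·39) → (819/5) ÷ (3869/500) = 81900/3869 ≈ 21.168
Max retention: S = 1000/(81900/3869) − 10 = 30500/819 in (≈ 37.241 in)
Ia = 0.2·(30500/819) = 6100/819 in ≈ 7.448 in
Excess rainfall: 12.850 − 7.448 = 5.402 in; P > Ia so Q > 0
Runoff Q = (P−Ia)²/(P−Ia+S) = (5.402)²/(5.402+37.241) = 7829241289/11441151540 ≈ 0.684 in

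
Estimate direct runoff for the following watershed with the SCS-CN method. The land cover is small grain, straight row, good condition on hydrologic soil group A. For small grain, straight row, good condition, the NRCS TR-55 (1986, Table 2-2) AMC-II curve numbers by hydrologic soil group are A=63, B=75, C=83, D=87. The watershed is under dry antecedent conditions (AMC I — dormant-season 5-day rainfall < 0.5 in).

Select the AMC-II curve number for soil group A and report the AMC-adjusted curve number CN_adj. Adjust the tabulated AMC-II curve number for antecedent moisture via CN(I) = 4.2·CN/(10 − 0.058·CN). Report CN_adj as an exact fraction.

CN_adj = 132300/3173 ≈ 41.696

NRCS table: small grain, straight row, good condition, soil group A → CN(II) = 63
Dry (AMC I): CN(I) = 4.2·63/(10 − 0.058·63) = (1323/5)/(3173/500) = 132300/3173 ≈ 41.696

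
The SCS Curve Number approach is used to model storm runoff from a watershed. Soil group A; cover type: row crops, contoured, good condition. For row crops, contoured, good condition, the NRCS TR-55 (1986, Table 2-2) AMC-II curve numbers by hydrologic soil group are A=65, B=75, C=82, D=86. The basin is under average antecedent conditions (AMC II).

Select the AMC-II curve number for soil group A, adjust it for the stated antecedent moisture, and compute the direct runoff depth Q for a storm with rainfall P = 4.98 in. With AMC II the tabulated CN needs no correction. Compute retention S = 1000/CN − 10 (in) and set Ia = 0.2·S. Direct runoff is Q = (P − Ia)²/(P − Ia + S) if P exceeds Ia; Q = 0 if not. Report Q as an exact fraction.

NRCS table: row crops, contoured, good condition, soil group A → CN(II) = 65
CN(II) = 65; AMC II needs no correction.
S = 1000/65 − 10 = 70/13 in ≈ 5.385 in
Initial abstraction Ia = S/5 = (70/13)/5 = 14/13 ≈ 1.077 in
Since P=4.980 > Ia=1.077: effective rainfall P−Ia = 2537/650 in
Runoff Q = (P−Ia)²/(P−Ia+S) = (3.903)²/(3.903+5.385) = 6436369/3924050 ≈ 1.640 in

Q = 6436369/3924050 in ≈ 1.640 in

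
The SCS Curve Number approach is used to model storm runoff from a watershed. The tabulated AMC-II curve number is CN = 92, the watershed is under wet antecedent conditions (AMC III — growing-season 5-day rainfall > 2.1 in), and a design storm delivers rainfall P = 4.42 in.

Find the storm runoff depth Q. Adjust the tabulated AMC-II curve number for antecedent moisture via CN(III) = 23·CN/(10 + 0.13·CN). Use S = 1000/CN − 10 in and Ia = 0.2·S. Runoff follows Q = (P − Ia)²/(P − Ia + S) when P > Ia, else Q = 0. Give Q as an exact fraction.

Wet (AMC III): CN(III) = 23·92/(10 + 0.13·92) = 2116/(549/25) = 52900/549 ≈ 96.357
S = 1000/(52900/549) − 10 = 200/529 in ≈ 0.378 in
Ia = 0.2S: 0.2·0.378 = 0.076 in (exactly 40/529)
Since P=4.420 > Ia=0.076: effective rainfall P−Ia = 114909/26450 in
Runoff Q = (P−Ia)²/(P−Ia+S) = (4.344)²/(4.344+0.378) = 13204078281/3303843050 ≈ 3.997 in

Q = 13204078281/3303843050 in ≈ 3.997 in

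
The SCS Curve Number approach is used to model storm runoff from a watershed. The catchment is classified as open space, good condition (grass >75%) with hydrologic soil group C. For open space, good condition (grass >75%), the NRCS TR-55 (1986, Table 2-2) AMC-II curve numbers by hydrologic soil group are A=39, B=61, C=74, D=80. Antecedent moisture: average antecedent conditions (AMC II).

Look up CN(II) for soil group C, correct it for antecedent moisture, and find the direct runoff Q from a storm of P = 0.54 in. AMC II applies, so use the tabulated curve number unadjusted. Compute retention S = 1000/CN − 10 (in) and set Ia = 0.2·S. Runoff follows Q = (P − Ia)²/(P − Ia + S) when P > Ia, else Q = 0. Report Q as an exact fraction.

NRCS table: open space, good condition (grass >75%), soil group C → CN(II) = 74
CN(II) = 74; AMC II needs no correction.
S = 1000/74 − 10 = 130/37 in ≈ 3.514 in
Initial abstraction Ia = S/5 = (130/37)/5 = 26/37 ≈ 0.703 in
P = 0.540 ≤ Ia = 0.703 in: entire storm abstracted, Q = 0.

Q = 0 in ≈ 0.000 in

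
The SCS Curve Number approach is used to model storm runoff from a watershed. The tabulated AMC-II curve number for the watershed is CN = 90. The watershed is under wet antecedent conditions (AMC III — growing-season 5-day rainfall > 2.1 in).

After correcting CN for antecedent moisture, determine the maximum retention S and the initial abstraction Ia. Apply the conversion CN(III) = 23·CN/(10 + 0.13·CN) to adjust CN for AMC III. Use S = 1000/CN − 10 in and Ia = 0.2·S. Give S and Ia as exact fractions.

S = 100/207 in ≈ 0.483 in; Ia = 20/207 in ≈ 0.097 in

Adjust CN=90 to AMC III: 23·90/(10 + 0.13·90) → 2070 ÷ (217/10) = 20700/217 ≈ 95.392
Retention S: 1000/CN − 10 with CN=95.392 → S = 100/207 ≈ 0.483 in
Ia = 0.2S: 0.2·0.483 = 0.097 in (exactly 20/207)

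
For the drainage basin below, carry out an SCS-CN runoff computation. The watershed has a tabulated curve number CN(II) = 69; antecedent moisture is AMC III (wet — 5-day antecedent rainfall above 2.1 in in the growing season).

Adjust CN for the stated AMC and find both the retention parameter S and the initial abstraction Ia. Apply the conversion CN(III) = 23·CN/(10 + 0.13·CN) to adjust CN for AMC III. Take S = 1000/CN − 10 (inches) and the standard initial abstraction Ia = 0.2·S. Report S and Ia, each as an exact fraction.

Wet (AMC III): CN(III) = 23·69/(10 + 0.13·69) = 1587/(1897/100) = 158700/1897 ≈ 83.658
Max retention: S = 1000/(158700/1897) − 10 = 3100/1587 in (≈ 1.953 in)
Initial abstraction Ia = S/5 = (3100/1587)/5 = 620/1587 ≈ 0.391 in

S = 3100/1587 in ≈ 1.953 in; Ia = 620/1587 in ≈ 0.391 in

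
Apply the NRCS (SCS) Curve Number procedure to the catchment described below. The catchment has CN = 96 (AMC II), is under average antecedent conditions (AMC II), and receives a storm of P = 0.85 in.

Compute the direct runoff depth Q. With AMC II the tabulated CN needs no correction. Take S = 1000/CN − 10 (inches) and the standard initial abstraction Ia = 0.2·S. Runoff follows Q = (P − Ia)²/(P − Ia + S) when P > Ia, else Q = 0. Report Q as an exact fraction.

Q = 529/1065 in ≈ 0.497 in

CN(II) = 96; AMC II needs no correction.
Retention S: 1000/CN − 10 with CN=96.000 → S = 5/12 ≈ 0.417 in
Ia = 0.2·(5/12) = 1/12 in ≈ 0.083 in
Since P=0.850 > Ia=0.083: effective rainfall P−Ia = 23/30 in
Q = (23/30)²/((23/30) + 5/12) = (529/900)/(71/60) = 529/1065 in ≈ 0.497 in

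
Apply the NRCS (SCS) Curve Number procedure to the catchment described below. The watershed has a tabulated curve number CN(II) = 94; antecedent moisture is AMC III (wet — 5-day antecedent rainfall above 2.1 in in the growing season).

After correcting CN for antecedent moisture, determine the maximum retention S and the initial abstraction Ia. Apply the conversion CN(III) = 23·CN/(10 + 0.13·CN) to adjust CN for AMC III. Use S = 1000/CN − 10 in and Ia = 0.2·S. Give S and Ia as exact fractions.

CN(III) from CN(II)=94: (23·94)/(10 + 0.13·94) = 108100/1111 ≈ 97.300
Retention S: 1000/CN − 10 with CN=97.300 → S = 300/1081 ≈ 0.278 in
Ia = 0.2·(300/1081) = 60/1081 in ≈ 0.056 in

S = 300/1081 in ≈ 0.278 in; Ia = 60/1081 in ≈ 0.056 in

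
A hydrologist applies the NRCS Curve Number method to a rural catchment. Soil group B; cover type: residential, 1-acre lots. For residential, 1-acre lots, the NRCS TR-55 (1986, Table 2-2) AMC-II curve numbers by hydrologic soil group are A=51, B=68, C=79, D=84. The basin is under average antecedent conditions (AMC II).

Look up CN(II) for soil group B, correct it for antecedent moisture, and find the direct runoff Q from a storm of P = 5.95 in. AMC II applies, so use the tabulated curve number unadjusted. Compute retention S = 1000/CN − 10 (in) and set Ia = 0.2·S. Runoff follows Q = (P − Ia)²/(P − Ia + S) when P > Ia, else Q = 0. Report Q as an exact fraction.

NRCS table: residential, 1-acre lots, soil group B → CN(II) = 68
Average conditions: CN = 68 (no AMC adjustment).
Max retention: S = 1000/68 − 10 = 80/17 in (≈ 4.706 in)
Ia = 0.2·(80/17) = 16/17 in ≈ 0.941 in
Since P=5.950 > Ia=0.941: effective rainfall P−Ia = 1703/340 in
Runoff Q = (P−Ia)²/(P−Ia+S) = (5.009)²/(5.009+4.706) = 2900209/1123020 ≈ 2.583 in

Q = 2900209/1123020 in ≈ 2.583 in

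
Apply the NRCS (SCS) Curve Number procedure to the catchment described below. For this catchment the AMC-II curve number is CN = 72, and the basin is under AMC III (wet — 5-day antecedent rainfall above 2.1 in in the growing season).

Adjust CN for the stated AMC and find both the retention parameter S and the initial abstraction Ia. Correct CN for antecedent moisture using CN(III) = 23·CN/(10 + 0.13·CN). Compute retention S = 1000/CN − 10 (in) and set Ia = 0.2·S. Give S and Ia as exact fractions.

S = 350/207 in ≈ 1.691 in; Ia = 70/207 in ≈ 0.338 in

CN(III) from CN(II)=72: (23·72)/(10 + 0.13·72) = 10350/121 ≈ 85.537
Max retention: S = 1000/(10350/121) − 10 = 350/207 in (≈ 1.691 in)
Ia = 0.2S: 0.2·1.691 = 0.338 in (exactly 70/207)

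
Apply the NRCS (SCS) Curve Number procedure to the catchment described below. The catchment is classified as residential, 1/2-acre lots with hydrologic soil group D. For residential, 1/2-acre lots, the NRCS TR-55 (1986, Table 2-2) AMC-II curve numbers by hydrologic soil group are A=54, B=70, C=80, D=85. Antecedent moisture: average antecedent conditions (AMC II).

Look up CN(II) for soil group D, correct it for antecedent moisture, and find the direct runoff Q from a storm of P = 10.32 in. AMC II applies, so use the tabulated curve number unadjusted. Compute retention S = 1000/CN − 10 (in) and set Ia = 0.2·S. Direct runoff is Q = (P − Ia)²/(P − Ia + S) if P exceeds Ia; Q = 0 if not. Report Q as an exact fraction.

NRCS table: residential, 1/2-acre lots, soil group D → CN(II) = 85
CN(II) = 85; AMC II needs no correction.
Max retention: S = 1000/85 − 10 = 30/17 in (≈ 1.765 in)
Ia = 0.2S: 0.2·1.765 = 0.353 in (exactly 6/17)
Excess rainfall: 10.320 − 0.353 = 9.967 in; P > Ia so Q > 0
Q = (4236/425)²/((4236/425) + 30/17) = (17943696/180625)/(4986/425) = 996872/117725 in ≈ 8.468 in

Q = 996872/117725 in ≈ 8.468 in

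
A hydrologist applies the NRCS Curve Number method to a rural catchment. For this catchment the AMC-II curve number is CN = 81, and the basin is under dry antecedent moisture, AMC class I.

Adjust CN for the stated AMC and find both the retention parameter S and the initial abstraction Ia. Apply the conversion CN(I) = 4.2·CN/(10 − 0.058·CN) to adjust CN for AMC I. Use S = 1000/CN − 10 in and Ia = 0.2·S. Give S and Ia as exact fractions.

Adjust CN=81 to AMC I: 4.2·81/(10 − 0.058·81) → (1701/5) ÷ (2651/500) = 170100/2651 ≈ 64.164
Retention S: 1000/CN − 10 with CN=64.164 → S = 9500/1701 ≈ 5.585 in
Ia = 0.2·(9500/1701) = 1900/1701 in ≈ 1.117 in

S = 9500/1701 in ≈ 5.585 in; Ia = 1900/1701 in ≈ 1.117 in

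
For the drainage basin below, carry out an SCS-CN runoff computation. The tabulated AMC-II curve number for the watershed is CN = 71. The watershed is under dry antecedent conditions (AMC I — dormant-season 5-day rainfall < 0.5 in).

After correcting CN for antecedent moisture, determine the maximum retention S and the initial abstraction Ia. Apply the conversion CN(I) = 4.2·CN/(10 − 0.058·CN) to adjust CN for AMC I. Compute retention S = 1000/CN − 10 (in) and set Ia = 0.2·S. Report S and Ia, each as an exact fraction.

Adjust CN=71 to AMC I: 4.2·71/(10 − 0.058·71) → (1491/5) ÷ (2941/500) = 149100/2941 ≈ 50.697
Retention S: 1000/CN − 10 with CN=50.697 → S = 14500/1491 ≈ 9.725 in
Initial abstraction Ia = S/5 = (14500/1491)/5 = 2900/1491 ≈ 1.945 in

S = 14500/1491 in ≈ 9.725 in; Ia = 2900/1491 in ≈ 1.945 in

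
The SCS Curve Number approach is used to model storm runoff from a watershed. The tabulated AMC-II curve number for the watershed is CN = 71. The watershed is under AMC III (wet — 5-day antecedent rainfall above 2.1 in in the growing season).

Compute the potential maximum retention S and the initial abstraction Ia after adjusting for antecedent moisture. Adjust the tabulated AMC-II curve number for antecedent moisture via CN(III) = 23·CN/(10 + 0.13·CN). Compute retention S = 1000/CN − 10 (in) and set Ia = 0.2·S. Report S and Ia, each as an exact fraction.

CN(III) from CN(II)=71: (23·71)/(10 + 0.13·71) = 163300/1923 ≈ 84.919
S = 1000/(163300/1923) − 10 = 2900/1633 in ≈ 1.776 in
Initial abstraction Ia = S/5 = (2900/1633)/5 = 580/1633 ≈ 0.355 in

S = 2900/1633 in ≈ 1.776 in; Ia = 580/1633 in ≈ 0.355 in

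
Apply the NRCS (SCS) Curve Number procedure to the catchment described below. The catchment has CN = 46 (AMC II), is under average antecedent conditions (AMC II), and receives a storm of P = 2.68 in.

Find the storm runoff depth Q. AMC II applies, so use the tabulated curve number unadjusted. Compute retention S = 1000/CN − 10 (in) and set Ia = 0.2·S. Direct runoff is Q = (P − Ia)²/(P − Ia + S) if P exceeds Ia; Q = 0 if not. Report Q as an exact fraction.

CN(II) = 46; AMC II needs no correction.
Retention S: 1000/CN − 10 with CN=46.000 → S = 270/23 ≈ 11.739 in
Initial abstraction Ia = S/5 = (270/23)/5 = 54/23 ≈ 2.348 in
Excess rainfall: 2.680 − 2.348 = 0.332 in; P > Ia so Q > 0
Q: (191/575)² ÷ (6941/575) = 36481/3991075 in (≈ 0.009 in)

Q = 36481/3991075 in ≈ 0.009 in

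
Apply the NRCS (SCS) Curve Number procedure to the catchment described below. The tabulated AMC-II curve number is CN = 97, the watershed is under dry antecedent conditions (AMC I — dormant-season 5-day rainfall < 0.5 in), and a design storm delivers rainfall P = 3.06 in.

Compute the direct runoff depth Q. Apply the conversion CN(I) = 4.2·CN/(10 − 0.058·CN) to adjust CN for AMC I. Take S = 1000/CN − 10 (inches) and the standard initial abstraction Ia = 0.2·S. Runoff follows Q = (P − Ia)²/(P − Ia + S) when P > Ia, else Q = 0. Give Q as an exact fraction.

Q = 9778638769/4205963650 in ≈ 2.325 in

Adjust CN=97 to AMC I: 4.2·97/(10 − 0.058·97) → (2037/5) ÷ (2187/500) = 67900/729 ≈ 93.141
S = 1000/(67900/729) − 10 = 500/679 in ≈ 0.736 in
Ia = 0.2S: 0.2·0.736 = 0.147 in (exactly 100/679)
Since P=3.060 > Ia=0.147: effective rainfall P−Ia = 98887/33950 in
Runoff Q = (P−Ia)²/(P−Ia+S) = (2.913)²/(2.913+0.736) = 9778638769/4205963650 ≈ 2.325 in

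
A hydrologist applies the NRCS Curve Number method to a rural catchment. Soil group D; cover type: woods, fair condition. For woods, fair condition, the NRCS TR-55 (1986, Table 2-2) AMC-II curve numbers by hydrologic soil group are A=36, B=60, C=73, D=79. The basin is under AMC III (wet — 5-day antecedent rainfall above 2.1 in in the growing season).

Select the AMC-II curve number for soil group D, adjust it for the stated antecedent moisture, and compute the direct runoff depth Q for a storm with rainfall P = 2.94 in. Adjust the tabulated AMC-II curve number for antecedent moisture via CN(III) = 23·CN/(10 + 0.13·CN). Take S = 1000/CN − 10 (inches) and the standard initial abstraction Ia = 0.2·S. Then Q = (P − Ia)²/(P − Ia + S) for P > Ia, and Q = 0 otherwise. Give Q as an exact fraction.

NRCS table: woods, fair condition, soil group D → CN(II) = 79
Wet (AMC III): CN(III) = 23·79/(10 + 0.13·79) = 1817/(2027/100) = 181700/2027 ≈ 89.640
Retention S: 1000/CN − 10 with CN=89.640 → S = 2100/1817 ≈ 1.156 in
Ia = 0.2·(2100/1817) = 420/1817 in ≈ 0.231 in
Since P=2.940 > Ia=0.231: effective rainfall P−Ia = 246099/90850 in
Q: (246099/90850)² ÷ (351099/90850) = 961344727/506307050 in (≈ 1.899 in)

Q = 961344727/506307050 in ≈ 1.899 in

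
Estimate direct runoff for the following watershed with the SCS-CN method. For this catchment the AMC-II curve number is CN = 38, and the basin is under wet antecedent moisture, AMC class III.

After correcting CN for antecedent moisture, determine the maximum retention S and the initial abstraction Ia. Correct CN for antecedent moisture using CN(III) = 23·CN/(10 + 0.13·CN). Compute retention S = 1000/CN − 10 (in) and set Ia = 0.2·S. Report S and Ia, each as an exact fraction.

S = 3100/437 in ≈ 7.094 in; Ia = 620/437 in ≈ 1.419 in

CN(III) from CN(II)=38: (23·38)/(10 + 0.13·38) = 43700/747 ≈ 58.501
Max retention: S = 1000/(43700/747) − 10 = 3100/437 in (≈ 7.094 in)
Initial abstraction Ia = S/5 = (3100/437)/5 = 620/437 ≈ 1.419 in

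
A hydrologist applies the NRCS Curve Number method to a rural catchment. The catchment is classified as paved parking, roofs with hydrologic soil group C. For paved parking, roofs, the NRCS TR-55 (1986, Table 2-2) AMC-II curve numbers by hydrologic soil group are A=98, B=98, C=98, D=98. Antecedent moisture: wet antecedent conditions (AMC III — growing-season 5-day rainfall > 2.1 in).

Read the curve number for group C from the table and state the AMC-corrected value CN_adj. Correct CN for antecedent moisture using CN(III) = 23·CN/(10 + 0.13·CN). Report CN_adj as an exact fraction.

CN_adj = 112700/1137 ≈ 99.120

NRCS table: paved parking, roofs, soil group C → CN(II) = 98
Adjust CN=98 to AMC III: 23·98/(10 + 0.13·98) → 2254 ÷ (1137/50) = 112700/1137 ≈ 99.120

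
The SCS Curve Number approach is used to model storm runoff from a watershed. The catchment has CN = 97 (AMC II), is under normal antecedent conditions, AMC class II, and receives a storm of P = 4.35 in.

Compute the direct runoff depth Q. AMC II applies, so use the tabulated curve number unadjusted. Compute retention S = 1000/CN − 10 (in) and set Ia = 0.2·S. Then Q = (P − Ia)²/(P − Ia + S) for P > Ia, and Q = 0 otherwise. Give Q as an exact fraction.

Q = 7689529/1922540 in ≈ 4.000 in

CN(II) = 97; AMC II needs no correction.
S = 1000/97 − 10 = 30/97 in ≈ 0.309 in
Ia = 0.2·(30/97) = 6/97 in ≈ 0.062 in
Excess rainfall: 4.350 − 0.062 = 4.288 in; P > Ia so Q > 0
Q = (8319/1940)²/((8319/1940) + 30/97) = (69205761/3763600)/(8919/1940) = 7689529/1922540 in ≈ 4.000 in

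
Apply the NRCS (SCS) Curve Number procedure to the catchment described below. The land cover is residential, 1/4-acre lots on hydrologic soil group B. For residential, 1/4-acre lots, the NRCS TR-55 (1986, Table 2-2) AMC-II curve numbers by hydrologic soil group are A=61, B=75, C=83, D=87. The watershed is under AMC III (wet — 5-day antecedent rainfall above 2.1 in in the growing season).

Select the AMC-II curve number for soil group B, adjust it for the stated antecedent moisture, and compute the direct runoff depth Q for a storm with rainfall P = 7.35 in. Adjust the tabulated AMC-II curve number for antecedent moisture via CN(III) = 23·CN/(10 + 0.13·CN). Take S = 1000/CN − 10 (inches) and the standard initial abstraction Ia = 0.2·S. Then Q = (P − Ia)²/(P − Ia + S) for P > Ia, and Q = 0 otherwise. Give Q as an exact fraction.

NRCS table: residential, 1/4-acre lots, soil group B → CN(II) = 75
Wet (AMC III): CN(III) = 23·75/(10 + 0.13·75) = 1725/(79/4) = 6900/79 ≈ 87.342
Max retention: S = 1000/(6900/79) − 10 = 100/69 in (≈ 1.449 in)
Ia = 0.2S: 0.2·1.449 = 0.290 in (exactly 20/69)
Since P=7.350 > Ia=0.290: effective rainfall P−Ia = 9743/1380 in
Q = (9743/1380)²/((9743/1380) + 100/69) = (94926049/1904400)/(11743/1380) = 94926049/16205340 in ≈ 5.858 in

Q = 94926049/16205340 in ≈ 5.858 in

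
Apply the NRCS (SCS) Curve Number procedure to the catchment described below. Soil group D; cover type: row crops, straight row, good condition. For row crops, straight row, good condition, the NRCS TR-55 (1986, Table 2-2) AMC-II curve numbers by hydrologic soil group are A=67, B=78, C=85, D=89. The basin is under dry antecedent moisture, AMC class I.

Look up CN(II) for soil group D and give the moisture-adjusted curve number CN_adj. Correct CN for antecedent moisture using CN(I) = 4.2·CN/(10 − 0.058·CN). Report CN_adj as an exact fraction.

CN_adj = 186900/2419 ≈ 77.263

NRCS table: row crops, straight row, good condition, soil group D → CN(II) = 89
CN(I) from CN(II)=89: (4.2·89)/(10 − 0.058·89) = 186900/2419 ≈ 77.263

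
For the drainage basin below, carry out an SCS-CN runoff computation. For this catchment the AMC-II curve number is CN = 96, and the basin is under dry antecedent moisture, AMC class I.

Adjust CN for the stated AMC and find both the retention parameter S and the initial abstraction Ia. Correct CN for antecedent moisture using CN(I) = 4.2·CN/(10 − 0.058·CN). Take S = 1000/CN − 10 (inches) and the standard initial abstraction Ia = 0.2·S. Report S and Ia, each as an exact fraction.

S = 125/126 in ≈ 0.992 in; Ia = 25/126 in ≈ 0.198 in

CN(I) from CN(II)=96: (4.2·96)/(10 − 0.058·96) = 25200/277 ≈ 90.975
Retention S: 1000/CN − 10 with CN=90.975 → S = 125/126 ≈ 0.992 in
Ia = 0.2·(125/126) = 25/126 in ≈ 0.198 in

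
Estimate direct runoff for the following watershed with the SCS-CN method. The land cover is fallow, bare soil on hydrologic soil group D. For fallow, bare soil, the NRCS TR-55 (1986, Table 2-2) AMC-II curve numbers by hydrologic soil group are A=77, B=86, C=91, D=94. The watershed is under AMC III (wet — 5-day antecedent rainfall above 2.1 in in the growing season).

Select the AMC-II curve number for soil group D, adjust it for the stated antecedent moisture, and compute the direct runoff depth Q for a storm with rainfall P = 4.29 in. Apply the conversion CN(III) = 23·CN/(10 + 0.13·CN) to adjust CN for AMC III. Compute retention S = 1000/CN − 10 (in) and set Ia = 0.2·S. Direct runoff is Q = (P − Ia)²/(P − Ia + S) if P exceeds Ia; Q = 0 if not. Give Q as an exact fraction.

Q = 69844715667/17575222300 in ≈ 3.974 in

NRCS table: fallow, bare soil, soil group D → CN(II) = 94
CN(III) from CN(II)=94: (23·94)/(10 + 0.13·94) = 108100/1111 ≈ 97.300
Retention S: 1000/CN − 10 with CN=97.300 → S = 300/1081 ≈ 0.278 in
Initial abstraction Ia = S/5 = (300/1081)/5 = 60/1081 ≈ 0.056 in
P − Ia = 4.290 − 0.056 = 457749/108100 ≈ 4.234 in (> 0, runoff occurs)
Runoff Q = (P−Ia)²/(P−Ia+S) = (4.234)²/(4.234+0.278) = 69844715667/17575222300 ≈ 3.974 in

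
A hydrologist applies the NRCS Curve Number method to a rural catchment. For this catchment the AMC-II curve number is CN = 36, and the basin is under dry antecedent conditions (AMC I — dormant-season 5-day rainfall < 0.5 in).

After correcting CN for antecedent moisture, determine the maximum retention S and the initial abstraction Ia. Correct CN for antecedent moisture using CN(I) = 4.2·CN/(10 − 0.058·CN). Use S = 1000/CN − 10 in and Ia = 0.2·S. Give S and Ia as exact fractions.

CN(I) from CN(II)=36: (4.2·36)/(10 − 0.058·36) = 18900/989 ≈ 19.110
Max retention: S = 1000/(18900/989) − 10 = 8000/189 in (≈ 42.328 in)
Ia = 0.2S: 0.2·42.328 = 8.466 in (exactly 1600/189)

S = 8000/189 in ≈ 42.328 in; Ia = 1600/189 in ≈ 8.466 in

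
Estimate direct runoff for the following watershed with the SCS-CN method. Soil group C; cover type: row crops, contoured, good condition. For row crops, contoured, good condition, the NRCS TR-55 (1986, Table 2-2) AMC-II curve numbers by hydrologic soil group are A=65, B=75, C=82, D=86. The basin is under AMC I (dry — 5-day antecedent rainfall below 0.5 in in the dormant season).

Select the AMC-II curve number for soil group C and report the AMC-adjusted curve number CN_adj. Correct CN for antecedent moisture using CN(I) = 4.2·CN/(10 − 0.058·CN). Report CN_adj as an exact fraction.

NRCS table: row crops, contoured, good condition, soil group C → CN(II) = 82
Adjust CN=82 to AMC I: 4.2·82/(10 − 0.058·82) → (1722/5) ÷ (1311/250) = 28700/437 ≈ 65.675

CN_adj = 28700/437 ≈ 65.675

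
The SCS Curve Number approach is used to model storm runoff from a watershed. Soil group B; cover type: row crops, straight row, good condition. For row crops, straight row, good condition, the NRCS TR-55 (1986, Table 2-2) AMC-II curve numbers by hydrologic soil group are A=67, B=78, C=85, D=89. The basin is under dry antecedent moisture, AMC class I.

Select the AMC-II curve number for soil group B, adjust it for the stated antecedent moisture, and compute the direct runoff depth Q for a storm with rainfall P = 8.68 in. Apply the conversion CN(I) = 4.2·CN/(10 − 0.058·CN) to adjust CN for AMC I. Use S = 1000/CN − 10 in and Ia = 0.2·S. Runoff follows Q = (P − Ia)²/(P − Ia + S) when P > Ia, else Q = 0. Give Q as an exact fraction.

Q = 22566949729/5891128425 in ≈ 3.831 in

NRCS table: row crops, straight row, good condition, soil group B → CN(II) = 78
Adjust CN=78 to AMC I: 4.2·78/(10 − 0.058·78) → (1638/5) ÷ (1369/250) = 81900/1369 ≈ 59.825
Max retention: S = 1000/(81900/1369) − 10 = 5500/819 in (≈ 6.716 in)
Ia = 0.2·(5500/819) = 1100/819 in ≈ 1.343 in
Excess rainfall: 8.680 − 1.343 = 7.337 in; P > Ia so Q > 0
Runoff Q = (P−Ia)²/(P−Ia+S) = (7.337)²/(7.337+6.716) = 22566949729/5891128425 ≈ 3.831 in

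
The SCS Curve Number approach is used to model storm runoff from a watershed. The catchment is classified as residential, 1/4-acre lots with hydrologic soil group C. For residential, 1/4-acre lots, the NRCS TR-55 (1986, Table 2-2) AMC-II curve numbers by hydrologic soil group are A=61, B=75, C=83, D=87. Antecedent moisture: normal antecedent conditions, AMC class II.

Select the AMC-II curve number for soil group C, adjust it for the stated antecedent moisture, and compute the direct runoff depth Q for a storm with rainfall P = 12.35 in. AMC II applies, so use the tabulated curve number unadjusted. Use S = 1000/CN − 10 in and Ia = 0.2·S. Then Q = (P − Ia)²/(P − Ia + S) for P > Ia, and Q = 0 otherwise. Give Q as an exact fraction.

Q = 392872041/38546860 in ≈ 10.192 in

NRCS table: residential, 1/4-acre lots, soil group C → CN(II) = 83
AMC II — tabulated CN = 83 applies directly.
Retention S: 1000/CN − 10 with CN=83.000 → S = 170/83 ≈ 2.048 in
Initial abstraction Ia = S/5 = (170/83)/5 = 34/83 ≈ 0.410 in
P − Ia = 12.350 − 0.410 = 19821/1660 ≈ 11.940 in (> 0, runoff occurs)
Q: (19821/1660)² ÷ (23221/1660) = 392872041/38546860 in (≈ 10.192 in)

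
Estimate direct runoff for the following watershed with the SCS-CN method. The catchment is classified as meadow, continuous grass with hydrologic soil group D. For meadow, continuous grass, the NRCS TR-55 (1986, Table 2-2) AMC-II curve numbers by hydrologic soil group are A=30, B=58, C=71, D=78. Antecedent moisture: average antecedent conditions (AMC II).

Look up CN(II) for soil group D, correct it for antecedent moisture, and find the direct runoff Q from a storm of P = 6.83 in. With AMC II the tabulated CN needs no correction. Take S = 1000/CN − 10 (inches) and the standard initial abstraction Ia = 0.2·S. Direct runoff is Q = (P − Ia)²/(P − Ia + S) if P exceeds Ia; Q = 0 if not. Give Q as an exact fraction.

NRCS table: meadow, continuous grass, soil group D → CN(II) = 78
CN(II) = 78; AMC II needs no correction.
Retention S: 1000/CN − 10 with CN=78.000 → S = 110/39 ≈ 2.821 in
Ia = 0.2S: 0.2·2.821 = 0.564 in (exactly 22/39)
Since P=6.830 > Ia=0.564: effective rainfall P−Ia = 24437/3900 in
Runoff Q = (P−Ia)²/(P−Ia+S) = (6.266)²/(6.266+2.821) = 597166969/138204300 ≈ 4.321 in

Q = 597166969/138204300 in ≈ 4.321 in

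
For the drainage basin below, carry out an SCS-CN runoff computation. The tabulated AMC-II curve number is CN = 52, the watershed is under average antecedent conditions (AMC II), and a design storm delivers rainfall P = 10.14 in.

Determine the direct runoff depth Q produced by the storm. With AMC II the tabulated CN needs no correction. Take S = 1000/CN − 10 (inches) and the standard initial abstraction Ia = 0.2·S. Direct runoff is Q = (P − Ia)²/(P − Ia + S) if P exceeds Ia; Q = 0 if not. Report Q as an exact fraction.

CN(II) = 52; AMC II needs no correction.
Retention S: 1000/CN − 10 with CN=52.000 → S = 120/13 ≈ 9.231 in
Initial abstraction Ia = S/5 = (120/13)/5 = 24/13 ≈ 1.846 in
Since P=10.140 > Ia=1.846: effective rainfall P−Ia = 5391/650 in
Q: (5391/650)² ÷ (11391/650) = 9687627/2468050 in (≈ 3.925 in)

Q = 9687627/2468050 in ≈ 3.925 in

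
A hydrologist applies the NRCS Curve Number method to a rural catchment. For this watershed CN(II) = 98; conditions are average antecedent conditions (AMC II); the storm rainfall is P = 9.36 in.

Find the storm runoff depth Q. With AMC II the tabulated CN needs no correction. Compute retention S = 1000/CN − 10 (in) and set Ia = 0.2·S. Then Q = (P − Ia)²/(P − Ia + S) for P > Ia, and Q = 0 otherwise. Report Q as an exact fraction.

CN(II) = 98; AMC II needs no correction.
Max retention: S = 1000/98 − 10 = 10/49 in (≈ 0.204 in)
Ia = 0.2S: 0.2·0.204 = 0.041 in (exactly 2/49)
P − Ia = 9.360 − 0.041 = 11416/1225 ≈ 9.319 in (> 0, runoff occurs)
Runoff Q = (P−Ia)²/(P−Ia+S) = (9.319)²/(9.319+0.204) = 65162528/7145425 ≈ 9.119 in

Q = 65162528/7145425 in ≈ 9.119 in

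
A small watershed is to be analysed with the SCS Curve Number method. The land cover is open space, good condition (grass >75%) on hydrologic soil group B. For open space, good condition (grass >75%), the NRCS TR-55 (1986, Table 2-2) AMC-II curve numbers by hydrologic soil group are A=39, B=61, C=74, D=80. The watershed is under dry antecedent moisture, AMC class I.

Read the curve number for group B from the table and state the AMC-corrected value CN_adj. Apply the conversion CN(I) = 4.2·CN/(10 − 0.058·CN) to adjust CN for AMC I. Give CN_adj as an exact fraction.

CN_adj = 42700/1077 ≈ 39.647

NRCS table: open space, good condition (grass >75%), soil group B → CN(II) = 61
CN(I) from CN(II)=61: (4.2·61)/(10 − 0.058·61) = 42700/1077 ≈ 39.647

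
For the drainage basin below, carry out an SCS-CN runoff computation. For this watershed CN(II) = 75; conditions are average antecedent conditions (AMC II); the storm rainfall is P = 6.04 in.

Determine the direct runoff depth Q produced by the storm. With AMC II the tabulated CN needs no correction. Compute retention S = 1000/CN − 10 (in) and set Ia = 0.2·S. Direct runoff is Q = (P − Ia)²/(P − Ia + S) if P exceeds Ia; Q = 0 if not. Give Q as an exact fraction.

Q = 162409/48975 in ≈ 3.316 in

Average conditions: CN = 75 (no AMC adjustment).
Max retention: S = 1000/75 − 10 = 10/3 in (≈ 3.333 in)
Ia = 0.2·(10/3) = 2/3 in ≈ 0.667 in
P − Ia = 6.040 − 0.667 = 403/75 ≈ 5.373 in (> 0, runoff occurs)
Runoff Q = (P−Ia)²/(P−Ia+S) = (5.373)²/(5.373+3.333) = 162409/48975 ≈ 3.316 in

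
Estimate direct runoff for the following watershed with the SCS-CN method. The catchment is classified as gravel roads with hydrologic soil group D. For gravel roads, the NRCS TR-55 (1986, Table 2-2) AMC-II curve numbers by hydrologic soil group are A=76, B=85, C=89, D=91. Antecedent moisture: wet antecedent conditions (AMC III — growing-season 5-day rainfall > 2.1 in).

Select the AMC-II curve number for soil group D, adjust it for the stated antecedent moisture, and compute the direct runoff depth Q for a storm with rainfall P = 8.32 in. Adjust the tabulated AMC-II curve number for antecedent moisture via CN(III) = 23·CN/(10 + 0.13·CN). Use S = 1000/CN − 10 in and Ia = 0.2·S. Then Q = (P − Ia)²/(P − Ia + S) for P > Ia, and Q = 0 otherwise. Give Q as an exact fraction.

NRCS table: gravel roads, soil group D → CN(II) = 91
Wet (AMC III): CN(III) = 23·91/(10 + 0.13·91) = 2093/(2183/100) = 209300/2183 ≈ 95.877
Retention S: 1000/CN − 10 with CN=95.877 → S = 900/2093 ≈ 0.430 in
Ia = 0.2·(900/2093) = 180/2093 in ≈ 0.086 in
Since P=8.320 > Ia=0.086: effective rainfall P−Ia = 430844/52325 in
Q: (430844/52325)² ÷ (453344/52325) = 11601659521/1482576550 in (≈ 7.825 in)

Q = 11601659521/1482576550 in ≈ 7.825 in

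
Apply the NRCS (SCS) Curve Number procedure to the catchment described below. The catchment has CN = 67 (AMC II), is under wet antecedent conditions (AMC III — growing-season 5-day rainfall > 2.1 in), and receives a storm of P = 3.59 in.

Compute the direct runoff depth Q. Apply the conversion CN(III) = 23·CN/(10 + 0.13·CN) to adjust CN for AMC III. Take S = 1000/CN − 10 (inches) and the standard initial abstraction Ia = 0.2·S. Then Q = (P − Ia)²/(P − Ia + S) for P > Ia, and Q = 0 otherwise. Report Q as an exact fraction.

CN(III) from CN(II)=67: (23·67)/(10 + 0.13·67) = 154100/1871 ≈ 82.362
S = 1000/(154100/1871) − 10 = 3300/1541 in ≈ 2.141 in
Ia = 0.2·(3300/1541) = 660/1541 in ≈ 0.428 in
P − Ia = 3.590 − 0.428 = 487219/154100 ≈ 3.162 in (> 0, runoff occurs)
Q: (487219/154100)² ÷ (817219/154100) = 237382353961/125933447900 in (≈ 1.885 in)

Q = 237382353961/125933447900 in ≈ 1.885 in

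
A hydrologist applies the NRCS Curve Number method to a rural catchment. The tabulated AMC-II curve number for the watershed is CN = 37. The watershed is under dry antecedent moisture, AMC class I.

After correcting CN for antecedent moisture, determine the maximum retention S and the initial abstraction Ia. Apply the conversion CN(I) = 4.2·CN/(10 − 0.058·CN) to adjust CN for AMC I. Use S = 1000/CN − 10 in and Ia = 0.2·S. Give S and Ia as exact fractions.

S = 1500/37 in ≈ 40.541 in; Ia = 300/37 in ≈ 8.108 in

Dry (AMC I): CN(I) = 4.2·37/(10 − 0.058·37) = (777/5)/(3927/500) = 3700/187 ≈ 19.786
S = 1000/(3700/187) − 10 = 1500/37 in ≈ 40.541 in
Ia = 0.2S: 0.2·40.541 = 8.108 in (exactly 300/37)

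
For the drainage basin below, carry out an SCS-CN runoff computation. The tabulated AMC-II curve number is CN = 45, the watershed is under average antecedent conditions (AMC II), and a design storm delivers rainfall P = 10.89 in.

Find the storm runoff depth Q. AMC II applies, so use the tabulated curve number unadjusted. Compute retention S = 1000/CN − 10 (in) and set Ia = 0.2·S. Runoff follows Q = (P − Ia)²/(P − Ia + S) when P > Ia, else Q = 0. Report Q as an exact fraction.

Q = 5252291/1521900 in ≈ 3.451 in

Average conditions: CN = 45 (no AMC adjustment).
Retention S: 1000/CN − 10 with CN=45.000 → S = 110/9 ≈ 12.222 in
Ia = 0.2S: 0.2·12.222 = 2.444 in (exactly 22/9)
P − Ia = 10.890 − 2.444 = 7601/900 ≈ 8.446 in (> 0, runoff occurs)
Runoff Q = (P−Ia)²/(P−Ia+S) = (8.446)²/(8.446+12.222) = 5252291/1521900 ≈ 3.451 in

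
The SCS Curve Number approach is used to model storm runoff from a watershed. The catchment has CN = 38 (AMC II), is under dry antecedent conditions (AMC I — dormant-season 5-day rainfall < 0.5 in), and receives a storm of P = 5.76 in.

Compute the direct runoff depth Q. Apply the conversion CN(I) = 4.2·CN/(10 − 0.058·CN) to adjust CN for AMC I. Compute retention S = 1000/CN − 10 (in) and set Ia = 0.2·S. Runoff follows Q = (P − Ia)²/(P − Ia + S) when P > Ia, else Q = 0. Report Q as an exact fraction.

Dry (AMC I): CN(I) = 4.2·38/(10 − 0.058·38) = (798/5)/(1949/250) = 39900/1949 ≈ 20.472
Retention S: 1000/CN − 10 with CN=20.472 → S = 15500/399 ≈ 38.847 in
Ia = 0.2S: 0.2·38.847 = 7.769 in (exactly 3100/399)
P = 5.760 ≤ Ia = 7.769 in: entire storm abstracted, Q = 0.

Q = 0 in ≈ 0.000 in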